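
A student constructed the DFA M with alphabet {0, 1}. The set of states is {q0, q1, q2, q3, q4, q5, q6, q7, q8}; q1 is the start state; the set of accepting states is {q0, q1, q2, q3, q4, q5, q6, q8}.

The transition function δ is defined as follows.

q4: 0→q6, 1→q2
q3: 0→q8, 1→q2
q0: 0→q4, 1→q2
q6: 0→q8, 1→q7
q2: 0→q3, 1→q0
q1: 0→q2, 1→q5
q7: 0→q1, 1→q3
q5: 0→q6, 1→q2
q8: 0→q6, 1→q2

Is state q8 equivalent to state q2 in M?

No

All states are reachable from the start state.
Initial partition by acceptance: {q0,q1,q2,q3,q4,q5,q6,q8} | {q7}.
Refine {q0,q1,q2,q3,q4,q5,q6,q8} on symbol 1: members go to different blocks, giving {q0,q1,q2,q3,q4,q5,q8} and {q6}.
Split {q0,q1,q2,q3,q4,q5,q8} by δ(·,0) → {q0,q1,q2,q3} and {q4,q5,q8}.
On input 0, block {q0,q1,q2,q3} splits into {q0,q3} and {q1,q2}.
Refine {q1,q2} on symbol 0: members go to different blocks, giving {q1} and {q2}.
Stable partition: {q0,q3} | {q7} | {q6} | {q4,q5,q8} | {q1} | {q2} — 6 equivalence classes.
q8 and q2 end up in different blocks, so they are distinguishable. For instance, the string '01' is accepted from only q2.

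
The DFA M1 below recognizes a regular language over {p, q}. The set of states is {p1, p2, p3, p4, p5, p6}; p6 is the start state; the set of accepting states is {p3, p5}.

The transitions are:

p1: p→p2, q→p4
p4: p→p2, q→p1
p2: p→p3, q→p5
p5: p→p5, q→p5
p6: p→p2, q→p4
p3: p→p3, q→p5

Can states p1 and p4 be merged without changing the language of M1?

Yes

Every state is reachable, so we keep all 6.
Start with accepting vs non-accepting: {p3,p5} | {p1,p2,p4,p6}.
Split {p1,p2,p4,p6} by δ(·,p) → {p1,p4,p6} and {p2}.
Stable partition: {p3,p5} | {p1,p4,p6} | {p2} — 3 equivalence classes.
p1 and p4 lie in the same block of the stable partition, so they are equivalent — no string distinguishes them.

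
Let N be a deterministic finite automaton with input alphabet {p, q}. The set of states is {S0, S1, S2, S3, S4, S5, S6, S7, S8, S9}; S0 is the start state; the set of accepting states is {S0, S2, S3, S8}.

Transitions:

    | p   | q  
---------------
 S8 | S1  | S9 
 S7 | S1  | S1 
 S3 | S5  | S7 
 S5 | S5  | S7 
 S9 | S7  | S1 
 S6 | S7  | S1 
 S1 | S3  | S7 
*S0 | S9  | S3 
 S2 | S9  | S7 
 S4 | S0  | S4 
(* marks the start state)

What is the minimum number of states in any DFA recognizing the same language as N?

First remove the unreachable states {S2,S4,S6,S8}; 6 states remain.
Initial partition by acceptance: {S0,S3} | {S1,S5,S7,S9}.
Split {S0,S3} by δ(·,q) → {S0} and {S3}.
On input p, block {S1,S5,S7,S9} splits into {S5,S7,S9} and {S1}.
Refine {S5,S7,S9} on symbol p: members go to different blocks, giving {S5,S9} and {S7}.
Refine {S5,S9} on symbol p: members go to different blocks, giving {S5} and {S9}.
No further refinement is possible. Final partition (6 blocks): {S0} | {S5} | {S3} | {S1} | {S7} | {S9}.

6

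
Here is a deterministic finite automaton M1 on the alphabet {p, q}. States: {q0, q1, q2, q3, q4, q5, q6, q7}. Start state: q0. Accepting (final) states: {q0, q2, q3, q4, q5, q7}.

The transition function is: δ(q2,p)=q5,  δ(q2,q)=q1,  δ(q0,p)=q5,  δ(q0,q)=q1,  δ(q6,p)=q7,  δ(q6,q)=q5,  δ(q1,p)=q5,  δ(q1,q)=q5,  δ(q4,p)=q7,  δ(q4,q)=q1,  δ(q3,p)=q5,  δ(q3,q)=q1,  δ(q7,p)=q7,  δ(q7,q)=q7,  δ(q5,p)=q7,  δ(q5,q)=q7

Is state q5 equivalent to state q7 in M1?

First remove the unreachable states {q2,q3,q4,q6}; 4 states remain.
Initial partition by acceptance: {q0,q5,q7} | {q1}.
Refine {q0,q5,q7} on symbol q: members go to different blocks, giving {q5,q7} and {q0}.
The partition is now stable with 3 blocks: {q5,q7} | {q1} | {q0}.
q5 and q7 lie in the same block of the stable partition, so they are equivalent — no string distinguishes them.

Yes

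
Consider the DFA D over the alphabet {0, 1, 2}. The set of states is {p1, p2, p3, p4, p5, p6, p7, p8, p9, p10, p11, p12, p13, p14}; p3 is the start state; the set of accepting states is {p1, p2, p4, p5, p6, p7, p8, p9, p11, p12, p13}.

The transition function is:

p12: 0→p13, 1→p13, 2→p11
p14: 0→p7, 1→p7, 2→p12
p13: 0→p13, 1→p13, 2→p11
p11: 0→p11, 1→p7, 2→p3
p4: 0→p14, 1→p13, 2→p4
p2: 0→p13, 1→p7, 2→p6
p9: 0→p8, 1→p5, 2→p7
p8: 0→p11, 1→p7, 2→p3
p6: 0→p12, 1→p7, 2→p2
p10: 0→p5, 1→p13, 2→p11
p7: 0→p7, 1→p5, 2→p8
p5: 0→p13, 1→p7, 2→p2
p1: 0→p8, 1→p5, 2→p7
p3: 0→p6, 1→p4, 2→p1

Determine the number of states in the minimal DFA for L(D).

Reachable states from the start: {p1,p2,p3,p4,p5,p6,p7,p8,p11,p12,p13,p14}. Unreachable: {p9,p10} — drop them.
Initial partition by acceptance: {p1,p2,p4,p5,p6,p7,p8,p11,p12,p13} | {p3,p14}.
Refine {p1,p2,p4,p5,p6,p7,p8,p11,p12,p13} on symbol 0: members go to different blocks, giving {p1,p2,p5,p6,p7,p8,p11,p12,p13} and {p4}.
On input 2, block {p1,p2,p5,p6,p7,p8,p11,p12,p13} splits into {p1,p2,p5,p6,p7,p12,p13} and {p8,p11}.
On input 0, block {p1,p2,p5,p6,p7,p12,p13} splits into {p2,p5,p6,p7,p12,p13} and {p1}.
Refine {p2,p5,p6,p7,p12,p13} on symbol 2: members go to different blocks, giving {p2,p5,p6} and {p7,p12,p13}.
Refine {p3,p14} on symbol 0: members go to different blocks, giving {p3} and {p14}.
Split {p7,p12,p13} by δ(·,1) → {p12,p13} and {p7}.
Stable partition: {p2,p5,p6} | {p3} | {p4} | {p8,p11} | {p1} | {p12,p13} | {p14} | {p7} — 8 equivalence classes.

8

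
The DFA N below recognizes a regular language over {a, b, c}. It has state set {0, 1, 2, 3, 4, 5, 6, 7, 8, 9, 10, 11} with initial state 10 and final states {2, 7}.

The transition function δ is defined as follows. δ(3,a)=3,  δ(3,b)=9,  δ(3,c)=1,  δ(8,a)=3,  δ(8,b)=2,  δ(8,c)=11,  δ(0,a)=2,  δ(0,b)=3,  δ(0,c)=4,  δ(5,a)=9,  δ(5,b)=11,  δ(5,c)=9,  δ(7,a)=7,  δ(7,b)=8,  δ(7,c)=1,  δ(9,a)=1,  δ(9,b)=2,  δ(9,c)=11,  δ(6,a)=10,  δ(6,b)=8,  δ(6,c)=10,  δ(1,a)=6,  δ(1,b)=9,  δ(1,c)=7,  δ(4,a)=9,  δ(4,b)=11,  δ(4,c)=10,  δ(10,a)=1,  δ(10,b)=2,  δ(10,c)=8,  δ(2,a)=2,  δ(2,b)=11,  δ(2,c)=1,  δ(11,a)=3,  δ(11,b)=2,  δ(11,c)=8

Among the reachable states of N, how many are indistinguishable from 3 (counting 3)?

States {0,4,5} cannot be reached from the start state, so discard them.
P0 = {2,7} | {1,3,6,8,9,10,11}.
Refine {1,3,6,8,9,10,11} on symbol b: members go to different blocks, giving {8,9,10,11} and {1,3,6}.
On input a, block {1,3,6} splits into {1,3} and {6}.
Split {1,3} by δ(·,a) → {1} and {3}.
Refine {8,9,10,11} on symbol a: members go to different blocks, giving {8,11} and {9,10}.
Stable partition: {2,7} | {8,11} | {1} | {6} | {3} | {9,10} — 6 equivalence classes.
The equivalence class containing 3 is {3}, of size 1.

1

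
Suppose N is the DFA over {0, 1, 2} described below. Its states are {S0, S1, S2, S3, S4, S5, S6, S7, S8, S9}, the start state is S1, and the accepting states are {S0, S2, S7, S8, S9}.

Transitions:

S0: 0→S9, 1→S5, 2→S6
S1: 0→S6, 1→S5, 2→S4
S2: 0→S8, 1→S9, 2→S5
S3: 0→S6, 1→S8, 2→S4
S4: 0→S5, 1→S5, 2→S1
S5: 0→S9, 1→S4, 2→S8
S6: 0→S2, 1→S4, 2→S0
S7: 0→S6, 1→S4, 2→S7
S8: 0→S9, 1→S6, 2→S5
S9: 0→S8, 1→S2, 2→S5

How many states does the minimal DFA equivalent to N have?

4

States {S3,S7} cannot be reached from the start state, so discard them.
Start with accepting vs non-accepting: {S0,S2,S8,S9} | {S1,S4,S5,S6}.
Refine {S0,S2,S8,S9} on symbol 1: members go to different blocks, giving {S0,S8} and {S2,S9}.
Refine {S1,S4,S5,S6} on symbol 0: members go to different blocks, giving {S1,S4} and {S5,S6}.
Stable partition: {S0,S8} | {S1,S4} | {S2,S9} | {S5,S6} — 4 equivalence classes.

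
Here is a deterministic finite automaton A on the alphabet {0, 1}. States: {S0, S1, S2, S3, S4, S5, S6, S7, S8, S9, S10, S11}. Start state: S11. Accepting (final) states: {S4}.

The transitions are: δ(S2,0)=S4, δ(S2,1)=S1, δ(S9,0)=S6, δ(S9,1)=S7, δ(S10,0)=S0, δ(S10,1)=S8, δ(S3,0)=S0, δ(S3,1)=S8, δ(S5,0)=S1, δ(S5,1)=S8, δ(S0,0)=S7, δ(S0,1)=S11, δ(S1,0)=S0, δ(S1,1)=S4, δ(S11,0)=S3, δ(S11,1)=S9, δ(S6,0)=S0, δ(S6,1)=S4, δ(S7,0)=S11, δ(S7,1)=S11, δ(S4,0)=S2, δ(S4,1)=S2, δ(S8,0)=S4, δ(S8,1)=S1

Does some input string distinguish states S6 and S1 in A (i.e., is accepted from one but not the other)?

No

First remove the unreachable states {S5,S10}; 10 states remain.
P0 = {S4} | {S0,S1,S2,S3,S6,S7,S8,S9,S11}.
On input 0, block {S0,S1,S2,S3,S6,S7,S8,S9,S11} splits into {S0,S1,S3,S6,S7,S9,S11} and {S2,S8}.
On input 1, block {S0,S1,S3,S6,S7,S9,S11} splits into {S0,S7,S9,S11} and {S1,S6} and {S3}.
Refine {S0,S7,S9,S11} on symbol 0: members go to different blocks, giving {S0,S7} and {S9} and {S11}.
Refine {S0,S7} on symbol 0: members go to different blocks, giving {S0} and {S7}.
Stable partition: {S4} | {S0} | {S2,S8} | {S1,S6} | {S3} | {S9} | {S11} | {S7} — 8 equivalence classes.
S6 and S1 lie in the same block of the stable partition, so they are equivalent — no string distinguishes them.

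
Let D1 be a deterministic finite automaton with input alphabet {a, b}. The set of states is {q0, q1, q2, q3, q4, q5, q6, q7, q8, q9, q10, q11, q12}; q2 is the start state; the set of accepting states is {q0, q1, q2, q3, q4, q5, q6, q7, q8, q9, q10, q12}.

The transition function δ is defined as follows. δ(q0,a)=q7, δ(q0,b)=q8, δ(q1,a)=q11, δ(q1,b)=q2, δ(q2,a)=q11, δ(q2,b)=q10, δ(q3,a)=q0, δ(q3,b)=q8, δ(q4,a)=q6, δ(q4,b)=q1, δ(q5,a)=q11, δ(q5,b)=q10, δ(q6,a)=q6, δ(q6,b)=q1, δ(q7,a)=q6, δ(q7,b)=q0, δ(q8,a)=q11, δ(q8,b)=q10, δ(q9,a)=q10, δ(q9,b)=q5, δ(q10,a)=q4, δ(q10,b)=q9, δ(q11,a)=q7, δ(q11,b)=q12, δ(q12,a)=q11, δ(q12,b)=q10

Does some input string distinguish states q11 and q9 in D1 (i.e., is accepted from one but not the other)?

Yes

Reachable states from the start: {q0,q1,q2,q4,q5,q6,q7,q8,q9,q10,q11,q12}. Unreachable: {q3} — drop them.
P0 = {q0,q1,q2,q4,q5,q6,q7,q8,q9,q10,q12} | {q11}.
Refine {q0,q1,q2,q4,q5,q6,q7,q8,q9,q10,q12} on symbol a: members go to different blocks, giving {q0,q4,q6,q7,q9,q10} and {q1,q2,q5,q8,q12}.
Split {q0,q4,q6,q7,q9,q10} by δ(·,b) → {q0,q4,q6,q9} and {q7,q10}.
On input a, block {q0,q4,q6,q9} splits into {q0,q9} and {q4,q6}.
On input b, block {q1,q2,q5,q8,q12} splits into {q2,q5,q8,q12} and {q1}.
The partition is now stable with 6 blocks: {q0,q9} | {q11} | {q2,q5,q8,q12} | {q7,q10} | {q4,q6} | {q1}.
q11 and q9 end up in different blocks, so they are distinguishable. For instance, the string 'ε' is accepted from only q9.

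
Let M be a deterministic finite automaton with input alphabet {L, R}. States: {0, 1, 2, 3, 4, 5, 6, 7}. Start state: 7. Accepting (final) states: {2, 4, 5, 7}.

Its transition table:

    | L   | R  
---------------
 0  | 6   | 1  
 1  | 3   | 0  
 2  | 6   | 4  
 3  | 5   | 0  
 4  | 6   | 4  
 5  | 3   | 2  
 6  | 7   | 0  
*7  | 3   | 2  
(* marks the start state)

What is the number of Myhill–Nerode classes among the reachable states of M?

3

Every state is reachable, so we keep all 8.
P0 = {2,4,5,7} | {0,1,3,6}.
Refine {0,1,3,6} on symbol L: members go to different blocks, giving {0,1} and {3,6}.
The partition is now stable with 3 blocks: {2,4,5,7} | {0,1} | {3,6}.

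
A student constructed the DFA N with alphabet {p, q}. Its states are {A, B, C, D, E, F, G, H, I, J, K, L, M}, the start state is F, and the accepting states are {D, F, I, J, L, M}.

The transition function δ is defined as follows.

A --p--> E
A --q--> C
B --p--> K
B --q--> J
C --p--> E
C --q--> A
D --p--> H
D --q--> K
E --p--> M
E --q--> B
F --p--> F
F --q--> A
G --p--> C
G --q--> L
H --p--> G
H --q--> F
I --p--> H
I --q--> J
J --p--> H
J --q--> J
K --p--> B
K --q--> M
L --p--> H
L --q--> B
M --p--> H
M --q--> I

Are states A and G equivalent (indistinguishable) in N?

Reachable states from the start: {A,B,C,E,F,G,H,I,J,K,L,M}. Unreachable: {D} — drop them.
Start with accepting vs non-accepting: {F,I,J,L,M} | {A,B,C,E,G,H,K}.
Refine {F,I,J,L,M} on symbol p: members go to different blocks, giving {I,J,L,M} and {F}.
Refine {I,J,L,M} on symbol q: members go to different blocks, giving {I,J,M} and {L}.
Split {A,B,C,E,G,H,K} by δ(·,p) → {A,B,C,G,H,K} and {E}.
Split {A,B,C,G,H,K} by δ(·,p) → {B,G,H,K} and {A,C}.
Refine {B,G,H,K} on symbol p: members go to different blocks, giving {B,H,K} and {G}.
On input p, block {B,H,K} splits into {B,K} and {H}.
Stable partition: {I,J,M} | {B,K} | {F} | {L} | {E} | {A,C} | {G} | {H} — 8 equivalence classes.
A and G end up in different blocks, so they are distinguishable. For instance, the string 'q' is accepted from only G.

No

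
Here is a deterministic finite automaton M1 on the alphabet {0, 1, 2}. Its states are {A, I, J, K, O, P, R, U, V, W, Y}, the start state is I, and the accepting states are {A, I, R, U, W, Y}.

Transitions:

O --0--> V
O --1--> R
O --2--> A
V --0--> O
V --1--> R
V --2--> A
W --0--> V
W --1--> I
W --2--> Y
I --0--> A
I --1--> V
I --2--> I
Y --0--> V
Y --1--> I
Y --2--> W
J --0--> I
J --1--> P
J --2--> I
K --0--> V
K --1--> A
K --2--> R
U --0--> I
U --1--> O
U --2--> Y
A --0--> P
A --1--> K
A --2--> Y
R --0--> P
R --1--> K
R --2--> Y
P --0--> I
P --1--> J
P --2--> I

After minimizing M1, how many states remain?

First remove the unreachable states {U}; 10 states remain.
Initial partition by acceptance: {A,I,R,W,Y} | {J,K,O,P,V}.
Refine {A,I,R,W,Y} on symbol 0: members go to different blocks, giving {A,R,W,Y} and {I}.
On input 1, block {A,R,W,Y} splits into {A,R} and {W,Y}.
Refine {J,K,O,P,V} on symbol 0: members go to different blocks, giving {K,O,V} and {J,P}.
No further refinement is possible. Final partition (5 blocks): {A,R} | {K,O,V} | {I} | {W,Y} | {J,P}.

5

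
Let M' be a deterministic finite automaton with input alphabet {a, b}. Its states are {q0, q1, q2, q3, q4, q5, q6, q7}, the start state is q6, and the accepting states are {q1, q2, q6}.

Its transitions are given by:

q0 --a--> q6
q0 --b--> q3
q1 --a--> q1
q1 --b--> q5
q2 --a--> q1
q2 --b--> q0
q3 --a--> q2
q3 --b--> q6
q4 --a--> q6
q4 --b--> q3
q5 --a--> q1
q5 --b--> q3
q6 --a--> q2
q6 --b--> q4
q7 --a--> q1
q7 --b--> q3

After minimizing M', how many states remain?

States {q7} cannot be reached from the start state, so discard them.
Start with accepting vs non-accepting: {q1,q2,q6} | {q0,q3,q4,q5}.
Split {q0,q3,q4,q5} by δ(·,b) → {q0,q4,q5} and {q3}.
The partition is now stable with 3 blocks: {q1,q2,q6} | {q0,q4,q5} | {q3}.

3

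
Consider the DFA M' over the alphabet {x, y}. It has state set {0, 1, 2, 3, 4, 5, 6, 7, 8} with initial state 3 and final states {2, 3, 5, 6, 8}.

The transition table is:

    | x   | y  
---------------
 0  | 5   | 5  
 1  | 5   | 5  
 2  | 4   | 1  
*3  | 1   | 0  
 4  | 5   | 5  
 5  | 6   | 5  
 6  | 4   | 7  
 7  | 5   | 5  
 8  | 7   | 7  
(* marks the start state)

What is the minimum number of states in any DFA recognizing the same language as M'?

States {2,8} cannot be reached from the start state, so discard them.
Start with accepting vs non-accepting: {3,5,6} | {0,1,4,7}.
On input x, block {3,5,6} splits into {3,6} and {5}.
No further refinement is possible. Final partition (3 blocks): {3,6} | {0,1,4,7} | {5}.

3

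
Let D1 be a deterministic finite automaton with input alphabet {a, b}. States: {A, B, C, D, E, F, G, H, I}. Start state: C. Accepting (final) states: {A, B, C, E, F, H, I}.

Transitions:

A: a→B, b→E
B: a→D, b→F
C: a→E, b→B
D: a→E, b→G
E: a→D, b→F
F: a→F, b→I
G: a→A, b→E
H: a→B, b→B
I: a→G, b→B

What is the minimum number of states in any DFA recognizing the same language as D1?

Reachable states from the start: {A,B,C,D,E,F,G,I}. Unreachable: {H} — drop them.
Initial partition by acceptance: {A,B,C,E,F,I} | {D,G}.
Split {A,B,C,E,F,I} by δ(·,a) → {A,C,F} and {B,E,I}.
Split {A,C,F} by δ(·,a) → {A,C} and {F}.
Split {D,G} by δ(·,a) → {D} and {G}.
Refine {B,E,I} on symbol a: members go to different blocks, giving {B,E} and {I}.
Stable partition: {A,C} | {D} | {B,E} | {F} | {G} | {I} — 6 equivalence classes.

6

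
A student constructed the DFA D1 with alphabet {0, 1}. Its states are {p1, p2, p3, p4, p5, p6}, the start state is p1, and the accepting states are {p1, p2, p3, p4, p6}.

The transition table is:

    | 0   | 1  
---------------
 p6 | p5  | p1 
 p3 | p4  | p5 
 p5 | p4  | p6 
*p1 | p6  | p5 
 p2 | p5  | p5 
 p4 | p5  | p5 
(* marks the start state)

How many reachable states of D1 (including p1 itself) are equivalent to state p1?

States {p2,p3} cannot be reached from the start state, so discard them.
P0 = {p1,p4,p6} | {p5}.
Refine {p1,p4,p6} on symbol 0: members go to different blocks, giving {p4,p6} and {p1}.
Split {p4,p6} by δ(·,1) → {p4} and {p6}.
No further refinement is possible. Final partition (4 blocks): {p4} | {p5} | {p1} | {p6}.
The equivalence class containing p1 is {p1}, of size 1.

1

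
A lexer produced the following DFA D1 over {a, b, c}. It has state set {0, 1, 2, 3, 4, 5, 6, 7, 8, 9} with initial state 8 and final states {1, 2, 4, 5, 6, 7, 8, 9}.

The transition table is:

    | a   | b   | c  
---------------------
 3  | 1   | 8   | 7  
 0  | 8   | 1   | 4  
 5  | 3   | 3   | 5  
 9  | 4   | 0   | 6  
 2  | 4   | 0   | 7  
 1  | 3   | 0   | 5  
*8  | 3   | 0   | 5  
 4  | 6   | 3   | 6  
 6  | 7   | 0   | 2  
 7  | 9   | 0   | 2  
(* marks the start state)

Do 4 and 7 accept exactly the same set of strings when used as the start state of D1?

Start with accepting vs non-accepting: {1,2,4,5,6,7,8,9} | {0,3}.
Split {1,2,4,5,6,7,8,9} by δ(·,a) → {2,4,6,7,9} and {1,5,8}.
Stable partition: {2,4,6,7,9} | {0,3} | {1,5,8} — 3 equivalence classes.
4 and 7 lie in the same block of the stable partition, so they are equivalent — no string distinguishes them.

Yes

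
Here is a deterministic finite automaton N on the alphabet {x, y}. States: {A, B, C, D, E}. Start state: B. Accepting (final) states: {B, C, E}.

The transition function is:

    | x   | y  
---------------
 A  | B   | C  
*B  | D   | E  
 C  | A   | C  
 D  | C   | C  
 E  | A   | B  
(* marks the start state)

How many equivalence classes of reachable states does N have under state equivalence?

Every state is reachable, so we keep all 5.
Start with accepting vs non-accepting: {B,C,E} | {A,D}.
The partition is now stable with 2 blocks: {B,C,E} | {A,D}.

2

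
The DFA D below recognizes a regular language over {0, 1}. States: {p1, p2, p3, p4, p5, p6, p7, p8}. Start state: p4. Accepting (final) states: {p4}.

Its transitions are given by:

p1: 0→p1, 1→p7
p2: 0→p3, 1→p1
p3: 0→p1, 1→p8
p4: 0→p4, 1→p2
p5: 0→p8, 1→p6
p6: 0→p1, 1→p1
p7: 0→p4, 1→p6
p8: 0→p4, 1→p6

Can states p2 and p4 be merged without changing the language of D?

First remove the unreachable states {p5}; 7 states remain.
P0 = {p4} | {p1,p2,p3,p6,p7,p8}.
Refine {p1,p2,p3,p6,p7,p8} on symbol 0: members go to different blocks, giving {p1,p2,p3,p6} and {p7,p8}.
Split {p1,p2,p3,p6} by δ(·,1) → {p1,p3} and {p2,p6}.
Stable partition: {p4} | {p1,p3} | {p7,p8} | {p2,p6} — 4 equivalence classes.
p2 and p4 end up in different blocks, so they are distinguishable. For instance, the string 'ε' is accepted from only p4.

No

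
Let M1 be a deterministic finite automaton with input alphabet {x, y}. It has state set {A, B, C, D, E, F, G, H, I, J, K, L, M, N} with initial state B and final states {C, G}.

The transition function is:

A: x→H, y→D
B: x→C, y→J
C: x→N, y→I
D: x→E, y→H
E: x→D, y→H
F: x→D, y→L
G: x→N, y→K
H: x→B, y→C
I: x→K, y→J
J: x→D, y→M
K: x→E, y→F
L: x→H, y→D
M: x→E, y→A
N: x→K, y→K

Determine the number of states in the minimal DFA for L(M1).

Reachable states from the start: {A,B,C,D,E,F,H,I,J,K,L,M,N}. Unreachable: {G} — drop them.
Start with accepting vs non-accepting: {C} | {A,B,D,E,F,H,I,J,K,L,M,N}.
On input x, block {A,B,D,E,F,H,I,J,K,L,M,N} splits into {A,D,E,F,H,I,J,K,L,M,N} and {B}.
Refine {A,D,E,F,H,I,J,K,L,M,N} on symbol x: members go to different blocks, giving {A,D,E,F,I,J,K,L,M,N} and {H}.
Refine {A,D,E,F,I,J,K,L,M,N} on symbol x: members go to different blocks, giving {D,E,F,I,J,K,M,N} and {A,L}.
On input y, block {D,E,F,I,J,K,M,N} splits into {I,J,K,N} and {D,E} and {F,M}.
On input x, block {I,J,K,N} splits into {I,N} and {J,K}.
Stable partition: {C} | {I,N} | {B} | {H} | {A,L} | {D,E} | {F,M} | {J,K} — 8 equivalence classes.

8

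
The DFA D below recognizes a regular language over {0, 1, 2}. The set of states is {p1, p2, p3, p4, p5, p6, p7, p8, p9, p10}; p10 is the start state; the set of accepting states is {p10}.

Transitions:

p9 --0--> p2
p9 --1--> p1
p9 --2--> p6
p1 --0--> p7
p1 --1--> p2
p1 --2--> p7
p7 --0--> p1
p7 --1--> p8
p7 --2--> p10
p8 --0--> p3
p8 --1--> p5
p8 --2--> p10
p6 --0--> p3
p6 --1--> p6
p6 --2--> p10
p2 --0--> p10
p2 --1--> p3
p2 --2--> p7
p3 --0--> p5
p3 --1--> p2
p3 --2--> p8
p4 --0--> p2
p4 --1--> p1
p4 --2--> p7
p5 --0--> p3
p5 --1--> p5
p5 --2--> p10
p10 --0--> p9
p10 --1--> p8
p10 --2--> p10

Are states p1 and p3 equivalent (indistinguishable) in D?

Yes

Reachable states from the start: {p1,p2,p3,p5,p6,p7,p8,p9,p10}. Unreachable: {p4} — drop them.
Start with accepting vs non-accepting: {p10} | {p1,p2,p3,p5,p6,p7,p8,p9}.
On input 0, block {p1,p2,p3,p5,p6,p7,p8,p9} splits into {p1,p3,p5,p6,p7,p8,p9} and {p2}.
Split {p1,p3,p5,p6,p7,p8,p9} by δ(·,0) → {p1,p3,p5,p6,p7,p8} and {p9}.
On input 1, block {p1,p3,p5,p6,p7,p8} splits into {p5,p6,p7,p8} and {p1,p3}.
Stable partition: {p10} | {p5,p6,p7,p8} | {p2} | {p9} | {p1,p3} — 5 equivalence classes.
p1 and p3 lie in the same block of the stable partition, so they are equivalent — no string distinguishes them.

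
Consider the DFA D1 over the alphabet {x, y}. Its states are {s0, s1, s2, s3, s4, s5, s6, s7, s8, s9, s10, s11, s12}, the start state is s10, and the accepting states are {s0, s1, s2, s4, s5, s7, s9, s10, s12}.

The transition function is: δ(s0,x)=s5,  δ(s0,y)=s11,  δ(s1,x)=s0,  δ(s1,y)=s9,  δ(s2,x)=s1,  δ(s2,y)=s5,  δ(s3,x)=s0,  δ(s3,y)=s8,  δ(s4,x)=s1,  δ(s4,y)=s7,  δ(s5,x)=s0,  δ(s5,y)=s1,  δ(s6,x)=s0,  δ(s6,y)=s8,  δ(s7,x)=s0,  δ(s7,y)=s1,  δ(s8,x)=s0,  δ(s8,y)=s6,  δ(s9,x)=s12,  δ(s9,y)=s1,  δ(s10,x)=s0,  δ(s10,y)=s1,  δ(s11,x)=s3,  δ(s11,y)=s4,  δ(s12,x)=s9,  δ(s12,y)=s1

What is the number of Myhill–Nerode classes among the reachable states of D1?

7

Reachable states from the start: {s0,s1,s3,s4,s5,s6,s7,s8,s9,s10,s11,s12}. Unreachable: {s2} — drop them.
Start with accepting vs non-accepting: {s0,s1,s4,s5,s7,s9,s10,s12} | {s3,s6,s8,s11}.
Refine {s0,s1,s4,s5,s7,s9,s10,s12} on symbol y: members go to different blocks, giving {s1,s4,s5,s7,s9,s10,s12} and {s0}.
Refine {s1,s4,s5,s7,s9,s10,s12} on symbol x: members go to different blocks, giving {s1,s5,s7,s10} and {s4,s9,s12}.
Split {s1,s5,s7,s10} by δ(·,y) → {s5,s7,s10} and {s1}.
Refine {s3,s6,s8,s11} on symbol x: members go to different blocks, giving {s3,s6,s8} and {s11}.
Split {s4,s9,s12} by δ(·,x) → {s9,s12} and {s4}.
No further refinement is possible. Final partition (7 blocks): {s5,s7,s10} | {s3,s6,s8} | {s0} | {s9,s12} | {s1} | {s11} | {s4}.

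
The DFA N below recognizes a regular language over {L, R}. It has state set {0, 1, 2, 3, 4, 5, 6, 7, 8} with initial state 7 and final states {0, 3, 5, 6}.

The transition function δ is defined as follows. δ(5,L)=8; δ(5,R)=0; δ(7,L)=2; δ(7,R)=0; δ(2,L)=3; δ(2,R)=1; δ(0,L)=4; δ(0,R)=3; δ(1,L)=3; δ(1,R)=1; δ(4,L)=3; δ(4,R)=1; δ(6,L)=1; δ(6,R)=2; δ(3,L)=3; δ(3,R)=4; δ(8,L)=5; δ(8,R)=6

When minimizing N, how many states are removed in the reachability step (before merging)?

3

Starting at 7 and following transitions, the reachable set is {0, 1, 2, 3, 4, 7}. That leaves 5, 6, 8 unreachable — 3 in total.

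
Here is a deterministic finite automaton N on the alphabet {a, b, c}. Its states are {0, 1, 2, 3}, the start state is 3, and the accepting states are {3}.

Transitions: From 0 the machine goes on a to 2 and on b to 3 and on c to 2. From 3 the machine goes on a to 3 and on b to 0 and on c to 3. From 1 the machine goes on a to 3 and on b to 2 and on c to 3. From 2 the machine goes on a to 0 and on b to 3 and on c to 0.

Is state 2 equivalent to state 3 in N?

No

First remove the unreachable states {1}; 3 states remain.
P0 = {3} | {0,2}.
No further refinement is possible. Final partition (2 blocks): {3} | {0,2}.
2 and 3 end up in different blocks, so they are distinguishable. For instance, the string 'ε' is accepted from only 3.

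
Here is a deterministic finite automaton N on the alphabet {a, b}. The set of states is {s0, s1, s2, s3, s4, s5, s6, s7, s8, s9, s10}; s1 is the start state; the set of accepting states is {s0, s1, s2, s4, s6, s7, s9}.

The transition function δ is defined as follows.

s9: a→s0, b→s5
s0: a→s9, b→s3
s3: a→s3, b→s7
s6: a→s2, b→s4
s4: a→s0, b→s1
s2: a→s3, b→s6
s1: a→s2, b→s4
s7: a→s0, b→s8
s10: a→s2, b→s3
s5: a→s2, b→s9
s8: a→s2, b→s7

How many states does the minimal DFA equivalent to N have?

States {s10} cannot be reached from the start state, so discard them.
Start with accepting vs non-accepting: {s0,s1,s2,s4,s6,s7,s9} | {s3,s5,s8}.
On input a, block {s0,s1,s2,s4,s6,s7,s9} splits into {s0,s1,s4,s6,s7,s9} and {s2}.
Split {s0,s1,s4,s6,s7,s9} by δ(·,a) → {s0,s4,s7,s9} and {s1,s6}.
On input b, block {s0,s4,s7,s9} splits into {s0,s7,s9} and {s4}.
On input a, block {s3,s5,s8} splits into {s5,s8} and {s3}.
Split {s0,s7,s9} by δ(·,b) → {s7,s9} and {s0}.
No further refinement is possible. Final partition (7 blocks): {s7,s9} | {s5,s8} | {s2} | {s1,s6} | {s4} | {s3} | {s0}.

7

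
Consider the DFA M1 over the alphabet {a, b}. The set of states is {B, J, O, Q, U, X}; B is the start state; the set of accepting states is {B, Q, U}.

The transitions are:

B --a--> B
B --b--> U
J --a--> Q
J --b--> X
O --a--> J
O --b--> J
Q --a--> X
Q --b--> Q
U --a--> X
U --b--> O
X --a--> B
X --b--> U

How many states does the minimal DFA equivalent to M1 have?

6

Every state is reachable, so we keep all 6.
Start with accepting vs non-accepting: {B,Q,U} | {J,O,X}.
Split {B,Q,U} by δ(·,a) → {Q,U} and {B}.
Split {Q,U} by δ(·,b) → {Q} and {U}.
Split {J,O,X} by δ(·,a) → {J} and {X} and {O}.
The partition is now stable with 6 blocks: {Q} | {J} | {B} | {U} | {X} | {O}.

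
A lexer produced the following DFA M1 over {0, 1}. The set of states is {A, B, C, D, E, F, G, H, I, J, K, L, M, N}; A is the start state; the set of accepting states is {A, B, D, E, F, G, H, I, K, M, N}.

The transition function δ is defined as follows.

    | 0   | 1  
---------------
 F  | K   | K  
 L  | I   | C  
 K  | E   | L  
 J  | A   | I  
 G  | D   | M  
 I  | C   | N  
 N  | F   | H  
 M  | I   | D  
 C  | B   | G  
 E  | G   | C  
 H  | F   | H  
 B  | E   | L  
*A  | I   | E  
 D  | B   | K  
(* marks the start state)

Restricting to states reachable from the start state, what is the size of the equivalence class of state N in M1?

States {J} cannot be reached from the start state, so discard them.
Start with accepting vs non-accepting: {A,B,D,E,F,G,H,I,K,M,N} | {C,L}.
Refine {A,B,D,E,F,G,H,I,K,M,N} on symbol 0: members go to different blocks, giving {A,B,D,E,F,G,H,K,M,N} and {I}.
Refine {A,B,D,E,F,G,H,K,M,N} on symbol 0: members go to different blocks, giving {B,D,E,F,G,H,K,N} and {A,M}.
On input 1, block {B,D,E,F,G,H,K,N} splits into {D,F,H,N} and {B,E,K} and {G}.
Split {D,F,H,N} by δ(·,0) → {D,F} and {H,N}.
On input 0, block {C,L} splits into {C} and {L}.
Refine {A,M} on symbol 1: members go to different blocks, giving {A} and {M}.
On input 0, block {B,E,K} splits into {B,K} and {E}.
Stable partition: {D,F} | {C} | {I} | {A} | {B,K} | {G} | {H,N} | {L} | {M} | {E} — 10 equivalence classes.
State N belongs to the block {H,N}, which has 2 states.

2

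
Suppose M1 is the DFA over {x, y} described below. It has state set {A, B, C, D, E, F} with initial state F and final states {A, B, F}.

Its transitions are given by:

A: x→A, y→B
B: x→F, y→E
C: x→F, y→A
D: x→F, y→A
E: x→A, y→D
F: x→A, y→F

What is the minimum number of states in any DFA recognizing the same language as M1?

States {C} cannot be reached from the start state, so discard them.
Initial partition by acceptance: {A,B,F} | {D,E}.
Split {A,B,F} by δ(·,y) → {A,F} and {B}.
Split {A,F} by δ(·,y) → {A} and {F}.
On input x, block {D,E} splits into {D} and {E}.
No further refinement is possible. Final partition (5 blocks): {A} | {D} | {B} | {F} | {E}.

5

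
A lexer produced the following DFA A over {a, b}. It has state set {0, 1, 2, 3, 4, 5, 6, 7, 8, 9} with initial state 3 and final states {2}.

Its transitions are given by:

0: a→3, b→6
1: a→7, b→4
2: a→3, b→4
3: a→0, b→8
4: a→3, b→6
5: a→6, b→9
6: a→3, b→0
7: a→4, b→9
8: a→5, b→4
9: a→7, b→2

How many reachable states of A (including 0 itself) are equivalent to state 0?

States {1} cannot be reached from the start state, so discard them.
P0 = {2} | {0,3,4,5,6,7,8,9}.
On input b, block {0,3,4,5,6,7,8,9} splits into {0,3,4,5,6,7,8} and {9}.
On input b, block {0,3,4,5,6,7,8} splits into {0,3,4,6,8} and {5,7}.
Split {0,3,4,6,8} by δ(·,a) → {0,3,4,6} and {8}.
Split {0,3,4,6} by δ(·,b) → {0,4,6} and {3}.
No further refinement is possible. Final partition (6 blocks): {2} | {0,4,6} | {9} | {5,7} | {8} | {3}.
State 0 belongs to the block {0,4,6}, which has 3 states.

3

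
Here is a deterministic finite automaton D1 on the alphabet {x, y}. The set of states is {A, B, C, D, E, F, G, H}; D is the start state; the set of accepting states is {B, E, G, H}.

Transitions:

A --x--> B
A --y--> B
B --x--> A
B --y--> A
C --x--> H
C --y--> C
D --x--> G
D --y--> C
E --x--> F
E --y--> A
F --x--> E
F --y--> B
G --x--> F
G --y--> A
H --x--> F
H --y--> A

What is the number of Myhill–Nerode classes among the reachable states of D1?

3

P0 = {B,E,G,H} | {A,C,D,F}.
On input y, block {A,C,D,F} splits into {A,F} and {C,D}.
No further refinement is possible. Final partition (3 blocks): {B,E,G,H} | {A,F} | {C,D}.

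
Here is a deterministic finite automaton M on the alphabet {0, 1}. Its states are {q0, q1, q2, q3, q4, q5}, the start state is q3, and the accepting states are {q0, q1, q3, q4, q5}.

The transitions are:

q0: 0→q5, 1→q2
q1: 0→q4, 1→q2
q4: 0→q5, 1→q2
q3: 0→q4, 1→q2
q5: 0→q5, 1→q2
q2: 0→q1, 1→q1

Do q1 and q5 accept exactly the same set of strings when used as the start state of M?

Reachable states from the start: {q1,q2,q3,q4,q5}. Unreachable: {q0} — drop them.
P0 = {q1,q3,q4,q5} | {q2}.
The partition is now stable with 2 blocks: {q1,q3,q4,q5} | {q2}.
q1 and q5 lie in the same block of the stable partition, so they are equivalent — no string distinguishes them.

Yes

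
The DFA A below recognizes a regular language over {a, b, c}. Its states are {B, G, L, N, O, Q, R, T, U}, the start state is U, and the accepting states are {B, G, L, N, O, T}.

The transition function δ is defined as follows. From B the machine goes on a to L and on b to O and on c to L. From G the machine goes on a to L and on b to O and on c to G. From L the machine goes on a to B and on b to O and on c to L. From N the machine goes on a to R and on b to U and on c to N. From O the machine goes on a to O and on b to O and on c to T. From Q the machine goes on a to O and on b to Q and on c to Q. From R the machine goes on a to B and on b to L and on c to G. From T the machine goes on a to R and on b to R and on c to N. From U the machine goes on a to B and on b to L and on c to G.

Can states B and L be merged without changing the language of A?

Yes

Reachable states from the start: {B,G,L,N,O,R,T,U}. Unreachable: {Q} — drop them.
Start with accepting vs non-accepting: {B,G,L,N,O,T} | {R,U}.
Refine {B,G,L,N,O,T} on symbol a: members go to different blocks, giving {B,G,L,O} and {N,T}.
On input c, block {B,G,L,O} splits into {B,G,L} and {O}.
Stable partition: {B,G,L} | {R,U} | {N,T} | {O} — 4 equivalence classes.
B and L lie in the same block of the stable partition, so they are equivalent — no string distinguishes them.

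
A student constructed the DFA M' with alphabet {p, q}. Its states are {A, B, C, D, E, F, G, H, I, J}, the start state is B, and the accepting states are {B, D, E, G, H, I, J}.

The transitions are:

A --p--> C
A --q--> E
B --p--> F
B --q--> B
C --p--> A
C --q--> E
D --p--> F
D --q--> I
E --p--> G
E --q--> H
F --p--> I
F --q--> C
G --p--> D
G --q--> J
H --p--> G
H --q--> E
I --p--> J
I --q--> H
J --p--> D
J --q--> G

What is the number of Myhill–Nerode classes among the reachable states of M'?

6

All states are reachable from the start state.
Initial partition by acceptance: {B,D,E,G,H,I,J} | {A,C,F}.
On input p, block {B,D,E,G,H,I,J} splits into {E,G,H,I,J} and {B,D}.
Refine {E,G,H,I,J} on symbol p: members go to different blocks, giving {E,H,I} and {G,J}.
On input p, block {A,C,F} splits into {A,C} and {F}.
Refine {B,D} on symbol q: members go to different blocks, giving {B} and {D}.
The partition is now stable with 6 blocks: {E,H,I} | {A,C} | {B} | {G,J} | {F} | {D}.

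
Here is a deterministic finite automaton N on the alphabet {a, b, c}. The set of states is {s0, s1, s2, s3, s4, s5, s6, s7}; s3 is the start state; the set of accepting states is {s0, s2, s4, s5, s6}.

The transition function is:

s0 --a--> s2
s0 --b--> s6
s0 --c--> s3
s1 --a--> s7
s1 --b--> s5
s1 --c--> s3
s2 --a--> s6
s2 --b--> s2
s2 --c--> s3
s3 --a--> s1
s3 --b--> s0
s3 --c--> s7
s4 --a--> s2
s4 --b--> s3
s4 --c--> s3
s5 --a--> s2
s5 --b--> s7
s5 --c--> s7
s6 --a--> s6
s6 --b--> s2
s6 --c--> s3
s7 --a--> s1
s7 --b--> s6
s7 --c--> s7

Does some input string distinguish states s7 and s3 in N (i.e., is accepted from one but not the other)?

Reachable states from the start: {s0,s1,s2,s3,s5,s6,s7}. Unreachable: {s4} — drop them.
Initial partition by acceptance: {s0,s2,s5,s6} | {s1,s3,s7}.
Split {s0,s2,s5,s6} by δ(·,b) → {s0,s2,s6} and {s5}.
Refine {s1,s3,s7} on symbol b: members go to different blocks, giving {s3,s7} and {s1}.
The partition is now stable with 4 blocks: {s0,s2,s6} | {s3,s7} | {s5} | {s1}.
s7 and s3 lie in the same block of the stable partition, so they are equivalent — no string distinguishes them.

No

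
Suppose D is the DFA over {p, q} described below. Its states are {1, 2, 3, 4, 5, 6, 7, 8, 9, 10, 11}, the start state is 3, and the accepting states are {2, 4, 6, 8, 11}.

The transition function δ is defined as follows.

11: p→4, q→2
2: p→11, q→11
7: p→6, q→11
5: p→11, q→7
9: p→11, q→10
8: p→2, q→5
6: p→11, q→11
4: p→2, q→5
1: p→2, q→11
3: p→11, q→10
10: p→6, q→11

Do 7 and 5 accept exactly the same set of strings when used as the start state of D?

Reachable states from the start: {2,3,4,5,6,7,10,11}. Unreachable: {1,8,9} — drop them.
Start with accepting vs non-accepting: {2,4,6,11} | {3,5,7,10}.
Refine {2,4,6,11} on symbol q: members go to different blocks, giving {2,6,11} and {4}.
Split {2,6,11} by δ(·,p) → {2,6} and {11}.
On input p, block {3,5,7,10} splits into {3,5} and {7,10}.
The partition is now stable with 5 blocks: {2,6} | {3,5} | {4} | {11} | {7,10}.
7 and 5 end up in different blocks, so they are distinguishable. For instance, the string 'q' is accepted from only 7.

No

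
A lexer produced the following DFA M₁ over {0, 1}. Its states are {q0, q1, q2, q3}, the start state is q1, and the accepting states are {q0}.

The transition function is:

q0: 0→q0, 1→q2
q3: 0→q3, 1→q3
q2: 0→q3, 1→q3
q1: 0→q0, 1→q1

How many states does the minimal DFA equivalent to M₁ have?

Initial partition by acceptance: {q0} | {q1,q2,q3}.
On input 0, block {q1,q2,q3} splits into {q2,q3} and {q1}.
No further refinement is possible. Final partition (3 blocks): {q0} | {q2,q3} | {q1}.

3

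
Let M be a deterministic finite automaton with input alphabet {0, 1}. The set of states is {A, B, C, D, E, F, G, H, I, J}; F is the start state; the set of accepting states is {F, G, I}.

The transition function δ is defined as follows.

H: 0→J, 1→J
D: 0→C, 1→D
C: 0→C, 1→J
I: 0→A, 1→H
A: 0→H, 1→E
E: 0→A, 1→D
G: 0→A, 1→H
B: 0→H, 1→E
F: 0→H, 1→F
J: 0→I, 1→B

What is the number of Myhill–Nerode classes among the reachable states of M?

8

First remove the unreachable states {G}; 9 states remain.
P0 = {F,I} | {A,B,C,D,E,H,J}.
On input 1, block {F,I} splits into {F} and {I}.
Refine {A,B,C,D,E,H,J} on symbol 0: members go to different blocks, giving {A,B,C,D,E,H} and {J}.
On input 0, block {A,B,C,D,E,H} splits into {A,B,C,D,E} and {H}.
Refine {A,B,C,D,E} on symbol 0: members go to different blocks, giving {C,D,E} and {A,B}.
On input 0, block {C,D,E} splits into {C,D} and {E}.
Split {C,D} by δ(·,1) → {C} and {D}.
The partition is now stable with 8 blocks: {F} | {C} | {I} | {J} | {H} | {A,B} | {E} | {D}.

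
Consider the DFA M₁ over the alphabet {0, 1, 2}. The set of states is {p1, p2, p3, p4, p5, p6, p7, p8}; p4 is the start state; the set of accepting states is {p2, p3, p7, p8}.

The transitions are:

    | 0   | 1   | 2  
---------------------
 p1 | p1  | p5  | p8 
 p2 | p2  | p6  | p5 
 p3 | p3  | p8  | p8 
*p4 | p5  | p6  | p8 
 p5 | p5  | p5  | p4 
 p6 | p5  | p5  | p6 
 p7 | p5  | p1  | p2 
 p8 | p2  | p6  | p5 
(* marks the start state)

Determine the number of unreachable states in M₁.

3

No path from p4 leads to p1, p3, p7; the other 5 states are all reachable.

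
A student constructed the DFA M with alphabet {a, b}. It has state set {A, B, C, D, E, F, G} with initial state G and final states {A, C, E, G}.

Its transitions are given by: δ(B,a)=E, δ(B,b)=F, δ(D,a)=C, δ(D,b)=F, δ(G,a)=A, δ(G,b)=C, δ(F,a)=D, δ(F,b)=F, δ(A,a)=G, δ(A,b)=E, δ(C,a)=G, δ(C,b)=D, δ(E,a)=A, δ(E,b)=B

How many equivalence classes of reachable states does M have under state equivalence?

4

All states are reachable from the start state.
P0 = {A,C,E,G} | {B,D,F}.
On input b, block {A,C,E,G} splits into {A,G} and {C,E}.
Refine {B,D,F} on symbol a: members go to different blocks, giving {B,D} and {F}.
No further refinement is possible. Final partition (4 blocks): {A,G} | {B,D} | {C,E} | {F}.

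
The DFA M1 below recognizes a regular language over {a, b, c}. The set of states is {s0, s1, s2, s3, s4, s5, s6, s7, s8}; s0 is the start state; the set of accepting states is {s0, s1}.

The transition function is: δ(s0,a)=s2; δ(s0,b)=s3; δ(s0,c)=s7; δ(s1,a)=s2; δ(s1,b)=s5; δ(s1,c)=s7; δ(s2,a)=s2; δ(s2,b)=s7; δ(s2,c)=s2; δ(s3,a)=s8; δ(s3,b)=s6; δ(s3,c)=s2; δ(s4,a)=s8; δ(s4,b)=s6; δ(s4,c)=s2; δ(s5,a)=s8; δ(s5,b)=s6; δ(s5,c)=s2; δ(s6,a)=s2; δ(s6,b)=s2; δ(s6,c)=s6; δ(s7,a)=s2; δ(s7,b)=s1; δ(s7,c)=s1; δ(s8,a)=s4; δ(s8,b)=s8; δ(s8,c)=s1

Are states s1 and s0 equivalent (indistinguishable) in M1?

Yes

P0 = {s0,s1} | {s2,s3,s4,s5,s6,s7,s8}.
Split {s2,s3,s4,s5,s6,s7,s8} by δ(·,b) → {s2,s3,s4,s5,s6,s8} and {s7}.
Refine {s2,s3,s4,s5,s6,s8} on symbol b: members go to different blocks, giving {s3,s4,s5,s6,s8} and {s2}.
Refine {s3,s4,s5,s6,s8} on symbol a: members go to different blocks, giving {s3,s4,s5,s8} and {s6}.
On input b, block {s3,s4,s5,s8} splits into {s3,s4,s5} and {s8}.
Stable partition: {s0,s1} | {s3,s4,s5} | {s7} | {s2} | {s6} | {s8} — 6 equivalence classes.
s1 and s0 lie in the same block of the stable partition, so they are equivalent — no string distinguishes them.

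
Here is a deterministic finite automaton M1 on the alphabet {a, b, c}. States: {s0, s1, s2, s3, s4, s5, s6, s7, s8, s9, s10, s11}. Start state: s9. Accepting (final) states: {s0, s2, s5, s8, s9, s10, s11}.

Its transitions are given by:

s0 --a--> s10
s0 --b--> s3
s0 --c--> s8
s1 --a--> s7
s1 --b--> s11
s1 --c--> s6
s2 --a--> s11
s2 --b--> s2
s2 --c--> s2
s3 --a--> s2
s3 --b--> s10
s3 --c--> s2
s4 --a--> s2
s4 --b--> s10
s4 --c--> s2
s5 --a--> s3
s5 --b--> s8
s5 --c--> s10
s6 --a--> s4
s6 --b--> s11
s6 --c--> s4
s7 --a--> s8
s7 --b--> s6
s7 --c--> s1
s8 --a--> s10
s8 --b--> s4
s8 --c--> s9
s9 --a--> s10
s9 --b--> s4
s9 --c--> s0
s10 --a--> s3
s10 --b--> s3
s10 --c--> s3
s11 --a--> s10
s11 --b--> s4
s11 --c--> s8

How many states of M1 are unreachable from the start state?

4

No path from s9 leads to s1, s5, s6, s7; the other 8 states are all reachable.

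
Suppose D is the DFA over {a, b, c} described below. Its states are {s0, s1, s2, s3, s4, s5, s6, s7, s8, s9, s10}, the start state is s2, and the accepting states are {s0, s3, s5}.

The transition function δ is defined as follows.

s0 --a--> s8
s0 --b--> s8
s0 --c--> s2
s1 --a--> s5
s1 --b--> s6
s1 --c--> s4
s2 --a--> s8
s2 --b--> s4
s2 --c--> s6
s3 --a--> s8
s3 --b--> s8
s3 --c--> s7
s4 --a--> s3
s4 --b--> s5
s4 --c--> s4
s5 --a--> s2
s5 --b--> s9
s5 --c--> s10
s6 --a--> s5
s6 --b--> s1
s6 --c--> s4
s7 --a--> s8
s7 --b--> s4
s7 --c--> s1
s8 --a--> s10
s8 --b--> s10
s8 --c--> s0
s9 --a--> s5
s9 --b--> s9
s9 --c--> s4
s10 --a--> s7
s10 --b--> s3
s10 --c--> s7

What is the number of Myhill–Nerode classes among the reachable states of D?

Start with accepting vs non-accepting: {s0,s3,s5} | {s1,s2,s4,s6,s7,s8,s9,s10}.
On input a, block {s1,s2,s4,s6,s7,s8,s9,s10} splits into {s1,s4,s6,s9} and {s2,s7,s8,s10}.
Refine {s0,s3,s5} on symbol b: members go to different blocks, giving {s0,s3} and {s5}.
Refine {s1,s4,s6,s9} on symbol a: members go to different blocks, giving {s1,s6,s9} and {s4}.
Refine {s2,s7,s8,s10} on symbol b: members go to different blocks, giving {s2,s7} and {s8} and {s10}.
The partition is now stable with 7 blocks: {s0,s3} | {s1,s6,s9} | {s2,s7} | {s5} | {s4} | {s8} | {s10}.

7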